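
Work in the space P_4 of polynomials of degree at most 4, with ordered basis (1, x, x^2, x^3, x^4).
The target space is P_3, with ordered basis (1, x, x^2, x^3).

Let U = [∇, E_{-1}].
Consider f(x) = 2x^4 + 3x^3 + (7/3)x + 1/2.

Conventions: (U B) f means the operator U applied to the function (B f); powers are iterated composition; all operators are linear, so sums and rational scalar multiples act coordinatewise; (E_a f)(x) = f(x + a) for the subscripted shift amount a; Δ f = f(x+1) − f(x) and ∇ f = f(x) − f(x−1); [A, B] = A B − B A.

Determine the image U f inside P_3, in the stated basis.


E_{-1} f = 2x^4 - 5x^3 + 3x^2 + (10/3)x - 17/6
∇ E_{-1} f = 8x^3 - 27x^2 + 29x - 20/3
∇ f = 8x^3 - 3x^2 - x + 10/3
E_{-1} ∇ f = 8x^3 - 27x^2 + 29x - 20/3
[∇, E_{-1}] f = 0

the result is g(x) = 0


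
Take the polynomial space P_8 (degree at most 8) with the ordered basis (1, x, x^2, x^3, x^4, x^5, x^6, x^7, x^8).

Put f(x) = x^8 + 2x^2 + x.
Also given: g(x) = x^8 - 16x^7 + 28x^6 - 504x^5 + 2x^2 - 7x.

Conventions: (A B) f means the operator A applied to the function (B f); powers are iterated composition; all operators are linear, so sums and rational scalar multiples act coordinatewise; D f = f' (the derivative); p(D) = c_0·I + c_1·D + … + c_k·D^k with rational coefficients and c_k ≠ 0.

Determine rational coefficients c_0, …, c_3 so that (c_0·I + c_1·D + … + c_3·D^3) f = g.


p(D) = I − 2·D + (1/2)·D^2 − (3/2)·D^3, i.e. c_0 = 1, c_1 = -2, c_2 = 1/2, c_3 = -3/2

D^0 f = x^8 + 2x^2 + x
D^1 f = 8x^7 + 4x + 1
D^2 f = 56x^6 + 4
D^3 f = 336x^5
matching coefficients of g against c_0 f + c_1 Df + … from the top degree down determines the c_i
solution: c_0 = 1, c_1 = -2, c_2 = 1/2, c_3 = -3/2


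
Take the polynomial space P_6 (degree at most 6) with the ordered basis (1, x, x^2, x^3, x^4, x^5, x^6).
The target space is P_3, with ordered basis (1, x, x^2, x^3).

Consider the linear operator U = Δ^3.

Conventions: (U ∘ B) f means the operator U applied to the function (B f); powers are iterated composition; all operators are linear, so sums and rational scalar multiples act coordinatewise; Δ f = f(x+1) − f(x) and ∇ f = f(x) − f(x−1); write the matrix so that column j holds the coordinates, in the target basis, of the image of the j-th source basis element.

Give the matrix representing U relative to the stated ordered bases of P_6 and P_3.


the matrix is [[0, 0, 0, 6, 36, 150, 540]; [0, 0, 0, 0, 24, 180, 900]; [0, 0, 0, 0, 0, 60, 540]; [0, 0, 0, 0, 0, 0, 120]] (rows listed top to bottom)

image of 1: 0
image of x: 0
image of x^2: 0
image of x^3: 6
image of x^4: 24x + 36
image of x^5: 60x^2 + 180x + 150
image of x^6: 120x^3 + 540x^2 + 900x + 540
each image's coordinates form column j of the matrix


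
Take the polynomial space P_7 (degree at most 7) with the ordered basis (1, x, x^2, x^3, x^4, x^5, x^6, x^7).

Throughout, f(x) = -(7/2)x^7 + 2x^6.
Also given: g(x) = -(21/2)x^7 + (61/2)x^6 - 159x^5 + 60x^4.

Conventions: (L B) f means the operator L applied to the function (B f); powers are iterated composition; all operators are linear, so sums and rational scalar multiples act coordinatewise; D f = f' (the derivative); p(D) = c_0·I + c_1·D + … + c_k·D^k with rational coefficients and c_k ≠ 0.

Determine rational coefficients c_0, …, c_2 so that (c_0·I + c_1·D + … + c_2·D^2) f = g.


D^0 f = -(7/2)x^7 + 2x^6
D^1 f = -(49/2)x^6 + 12x^5
D^2 f = -147x^5 + 60x^4
matching coefficients of g against c_0 f + c_1 Df + … from the top degree down determines the c_i
solution: c_0 = 3, c_1 = -1, c_2 = 1

p(D) = 3·I − D + D^2, i.e. c_0 = 3, c_1 = -1, c_2 = 1


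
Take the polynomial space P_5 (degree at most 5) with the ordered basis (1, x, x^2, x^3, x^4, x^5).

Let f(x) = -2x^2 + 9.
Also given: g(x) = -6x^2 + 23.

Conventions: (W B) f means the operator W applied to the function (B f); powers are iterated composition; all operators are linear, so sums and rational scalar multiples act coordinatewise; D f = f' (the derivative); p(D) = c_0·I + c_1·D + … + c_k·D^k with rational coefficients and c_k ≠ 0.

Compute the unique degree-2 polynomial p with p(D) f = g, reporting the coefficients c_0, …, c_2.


D^0 f = -2x^2 + 9
D^1 f = -4x
D^2 f = -4
matching coefficients of g against c_0 f + c_1 Df + … from the top degree down determines the c_i
solution: c_0 = 3, c_1 = 0, c_2 = 1

c_0 = 3, c_1 = 0, c_2 = 1


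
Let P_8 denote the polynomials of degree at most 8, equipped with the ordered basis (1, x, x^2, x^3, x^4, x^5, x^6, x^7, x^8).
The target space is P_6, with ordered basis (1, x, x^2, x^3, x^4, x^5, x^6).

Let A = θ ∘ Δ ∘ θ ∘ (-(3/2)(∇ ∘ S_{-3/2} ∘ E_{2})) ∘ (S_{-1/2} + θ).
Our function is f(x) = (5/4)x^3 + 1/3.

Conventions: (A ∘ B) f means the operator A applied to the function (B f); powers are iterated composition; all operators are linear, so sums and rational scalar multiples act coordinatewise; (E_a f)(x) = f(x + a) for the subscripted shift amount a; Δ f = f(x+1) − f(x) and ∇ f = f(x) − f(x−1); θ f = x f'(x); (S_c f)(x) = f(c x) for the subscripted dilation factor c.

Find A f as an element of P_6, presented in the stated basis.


S_{-1/2} f = -(5/32)x^3 + 1/3
θ f = (15/4)x^3
(S_{-1/2} + θ) f = (115/32)x^3 + 1/3
E_{2} (S_{-1/2} + θ) f = (115/32)x^3 + (345/16)x^2 + (345/8)x + 349/12
S_{-3/2} E_{2} (S_{-1/2} + θ) f = -(3105/256)x^3 + (3105/64)x^2 - (1035/16)x + 349/12
∇ S_{-3/2} E_{2} (S_{-1/2} + θ) f = -(9315/256)x^2 + (34155/256)x - 32085/256
(-(3/2)(∇ ∘ S_{-3/2} ∘ E_{2})) (S_{-1/2} + θ) f = (27945/512)x^2 - (102465/512)x + 96255/512
θ (-(3/2)(∇ ∘ S_{-3/2} ∘ E_{2})) (S_{-1/2} + θ) f = (27945/256)x^2 - (102465/512)x
Δ θ (-(3/2)(∇ ∘ S_{-3/2} ∘ E_{2})) (S_{-1/2} + θ) f = (27945/128)x - 46575/512
θ Δ θ (-(3/2)(∇ ∘ S_{-3/2} ∘ E_{2})) (S_{-1/2} + θ) f = (27945/128)x

the image equals g(x) = (27945/128)x


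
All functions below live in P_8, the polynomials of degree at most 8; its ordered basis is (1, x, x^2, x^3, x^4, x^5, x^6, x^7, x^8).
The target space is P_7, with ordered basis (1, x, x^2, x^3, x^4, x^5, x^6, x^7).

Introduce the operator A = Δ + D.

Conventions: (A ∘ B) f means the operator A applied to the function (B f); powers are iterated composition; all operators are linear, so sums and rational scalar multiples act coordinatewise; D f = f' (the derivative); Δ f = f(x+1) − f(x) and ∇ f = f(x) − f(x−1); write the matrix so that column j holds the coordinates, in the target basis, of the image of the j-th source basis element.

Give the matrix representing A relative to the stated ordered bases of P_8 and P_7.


image of 1: 0
image of x: 2
image of x^2: 4x + 1
image of x^3: 6x^2 + 3x + 1
image of x^4: 8x^3 + 6x^2 + 4x + 1
image of x^5: 10x^4 + 10x^3 + 10x^2 + 5x + 1
image of x^6: 12x^5 + 15x^4 + 20x^3 + 15x^2 + 6x + 1
image of x^7: 14x^6 + 21x^5 + 35x^4 + 35x^3 + 21x^2 + 7x + 1
image of x^8: 16x^7 + 28x^6 + 56x^5 + 70x^4 + 56x^3 + 28x^2 + 8x + 1
each image's coordinates form column j of the matrix

the matrix is [[0, 2, 1, 1, 1, 1, 1, 1, 1]; [0, 0, 4, 3, 4, 5, 6, 7, 8]; [0, 0, 0, 6, 6, 10, 15, 21, 28]; [0, 0, 0, 0, 8, 10, 20, 35, 56]; [0, 0, 0, 0, 0, 10, 15, 35, 70]; [0, 0, 0, 0, 0, 0, 12, 21, 56]; [0, 0, 0, 0, 0, 0, 0, 14, 28]; [0, 0, 0, 0, 0, 0, 0, 0, 16]] (rows listed top to bottom)


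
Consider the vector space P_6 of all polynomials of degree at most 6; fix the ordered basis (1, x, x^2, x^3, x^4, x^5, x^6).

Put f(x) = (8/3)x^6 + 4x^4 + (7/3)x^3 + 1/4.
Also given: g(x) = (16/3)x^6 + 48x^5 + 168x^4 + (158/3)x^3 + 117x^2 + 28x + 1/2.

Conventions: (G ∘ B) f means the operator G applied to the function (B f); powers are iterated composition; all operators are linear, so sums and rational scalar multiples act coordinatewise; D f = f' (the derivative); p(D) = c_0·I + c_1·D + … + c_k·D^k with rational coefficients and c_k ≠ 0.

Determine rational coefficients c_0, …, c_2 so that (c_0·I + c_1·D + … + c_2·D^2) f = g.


p(D) = 2·I + 3·D + 2·D^2, i.e. c_0 = 2, c_1 = 3, c_2 = 2

D^0 f = (8/3)x^6 + 4x^4 + (7/3)x^3 + 1/4
D^1 f = 16x^5 + 16x^3 + 7x^2
D^2 f = 80x^4 + 48x^2 + 14x
matching coefficients of g against c_0 f + c_1 Df + … from the top degree down determines the c_i
solution: c_0 = 2, c_1 = 3, c_2 = 2


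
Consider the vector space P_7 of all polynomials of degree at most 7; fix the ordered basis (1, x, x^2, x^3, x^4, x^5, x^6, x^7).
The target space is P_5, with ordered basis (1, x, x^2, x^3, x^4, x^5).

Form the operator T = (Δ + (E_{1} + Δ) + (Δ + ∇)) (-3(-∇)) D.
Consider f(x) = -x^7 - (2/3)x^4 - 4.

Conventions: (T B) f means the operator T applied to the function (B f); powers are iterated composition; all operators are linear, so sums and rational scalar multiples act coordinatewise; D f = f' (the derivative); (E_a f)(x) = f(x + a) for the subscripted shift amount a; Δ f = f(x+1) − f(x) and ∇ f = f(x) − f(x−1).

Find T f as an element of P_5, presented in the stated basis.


D f = -7x^6 - (8/3)x^3
∇ D f = -42x^5 + 105x^4 - 140x^3 + 97x^2 - 34x + 13/3
(-∇) D f = 42x^5 - 105x^4 + 140x^3 - 97x^2 + 34x - 13/3
(-3(-∇)) D f = -126x^5 + 315x^4 - 420x^3 + 291x^2 - 102x + 13
Δ (-3(-∇)) D f = -630x^4 - 630x^2 - 48x - 42
E_{1} (-3(-∇)) D f = -126x^5 - 315x^4 - 420x^3 - 339x^2 - 150x - 29
Δ (-3(-∇)) D f = -630x^4 - 630x^2 - 48x - 42
(E_{1} + Δ) (-3(-∇)) D f = -126x^5 - 945x^4 - 420x^3 - 969x^2 - 198x - 71
Δ (-3(-∇)) D f = -630x^4 - 630x^2 - 48x - 42
∇ (-3(-∇)) D f = -630x^4 + 2520x^3 - 4410x^2 + 3732x - 1254
(Δ + ∇) (-3(-∇)) D f = -1260x^4 + 2520x^3 - 5040x^2 + 3684x - 1296
(Δ + (E_{1} + Δ) + (Δ + ∇)) (-3(-∇)) D f = -126x^5 - 2835x^4 + 2100x^3 - 6639x^2 + 3438x - 1409

g(x) = -126x^5 - 2835x^4 + 2100x^3 - 6639x^2 + 3438x - 1409


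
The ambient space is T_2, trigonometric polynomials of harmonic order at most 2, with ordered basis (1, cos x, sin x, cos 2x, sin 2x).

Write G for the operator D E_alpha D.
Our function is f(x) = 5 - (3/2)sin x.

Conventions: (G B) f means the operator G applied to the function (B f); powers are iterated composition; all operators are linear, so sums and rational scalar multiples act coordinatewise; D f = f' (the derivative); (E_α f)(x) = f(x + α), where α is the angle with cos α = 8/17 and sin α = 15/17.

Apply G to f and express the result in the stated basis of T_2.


D f = -(3/2)cos x
E_alpha D f = -(12/17)cos x + (45/34)sin x
D E_alpha D f = (45/34)cos x + (12/17)sin x

the result is g(x) = (45/34)cos x + (12/17)sin x


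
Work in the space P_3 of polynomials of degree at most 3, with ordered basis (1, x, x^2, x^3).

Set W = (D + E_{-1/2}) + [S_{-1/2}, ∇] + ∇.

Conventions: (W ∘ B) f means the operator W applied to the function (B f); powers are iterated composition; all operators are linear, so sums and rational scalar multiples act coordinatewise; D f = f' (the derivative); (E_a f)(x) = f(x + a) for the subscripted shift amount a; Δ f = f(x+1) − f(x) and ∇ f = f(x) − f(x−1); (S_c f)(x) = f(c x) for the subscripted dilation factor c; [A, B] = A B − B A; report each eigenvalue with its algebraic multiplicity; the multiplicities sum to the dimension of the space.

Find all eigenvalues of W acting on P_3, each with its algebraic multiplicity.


λ = 1 (multiplicity 4)

image of 1: 1
image of x: x + 3
image of x^2: x^2 + (3/2)x - 3/2
image of x^3: x^3 + (45/8)x^2 - (9/8)x + 2
the matrix is upper triangular; its diagonal is (1, 1, 1, 1)
for a triangular matrix the eigenvalues are the diagonal entries, with algebraic multiplicity their repetition count


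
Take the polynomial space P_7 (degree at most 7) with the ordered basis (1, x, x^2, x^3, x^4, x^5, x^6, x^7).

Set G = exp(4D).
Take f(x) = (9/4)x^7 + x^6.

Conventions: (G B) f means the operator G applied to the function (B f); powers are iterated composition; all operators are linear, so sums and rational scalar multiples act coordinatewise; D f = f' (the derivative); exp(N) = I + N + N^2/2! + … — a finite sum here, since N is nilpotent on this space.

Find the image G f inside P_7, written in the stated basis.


order-1 term: 63x^6 + 24x^5
order-2 term: 756x^5 + 240x^4
order-3 term: 5040x^4 + 1280x^3
order-4 term: 20160x^3 + 3840x^2
order-5 term: 48384x^2 + 6144x
order-6 term: 64512x + 4096
order-7 term: 36864
the series for exp(4D) f terminates at order 7
exp(4D) f = (9/4)x^7 + 64x^6 + 780x^5 + 5280x^4 + 21440x^3 + 52224x^2 + 70656x + 40960

the image equals g(x) = (9/4)x^7 + 64x^6 + 780x^5 + 5280x^4 + 21440x^3 + 52224x^2 + 70656x + 40960


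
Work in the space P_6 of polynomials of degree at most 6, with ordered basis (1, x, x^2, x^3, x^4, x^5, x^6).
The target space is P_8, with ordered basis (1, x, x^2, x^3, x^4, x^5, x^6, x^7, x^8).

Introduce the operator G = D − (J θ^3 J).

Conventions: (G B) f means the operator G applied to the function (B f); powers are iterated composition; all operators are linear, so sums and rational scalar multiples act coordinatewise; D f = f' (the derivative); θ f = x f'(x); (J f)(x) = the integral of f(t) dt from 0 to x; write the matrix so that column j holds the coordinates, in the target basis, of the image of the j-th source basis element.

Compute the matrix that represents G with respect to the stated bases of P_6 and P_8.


the matrix is [[0, 1, 0, 0, 0, 0, 0]; [0, 0, 2, 0, 0, 0, 0]; [-1/2, 0, 0, 3, 0, 0, 0]; [0, -4/3, 0, 0, 4, 0, 0]; [0, 0, -9/4, 0, 0, 5, 0]; [0, 0, 0, -16/5, 0, 0, 6]; [0, 0, 0, 0, -25/6, 0, 0]; [0, 0, 0, 0, 0, -36/7, 0]; [0, 0, 0, 0, 0, 0, -49/8]] (rows listed top to bottom)

image of 1: -(1/2)x^2
image of x: -(4/3)x^3 + 1
image of x^2: -(9/4)x^4 + 2x
image of x^3: -(16/5)x^5 + 3x^2
image of x^4: -(25/6)x^6 + 4x^3
image of x^5: -(36/7)x^7 + 5x^4
image of x^6: -(49/8)x^8 + 6x^5
each image's coordinates form column j of the matrix


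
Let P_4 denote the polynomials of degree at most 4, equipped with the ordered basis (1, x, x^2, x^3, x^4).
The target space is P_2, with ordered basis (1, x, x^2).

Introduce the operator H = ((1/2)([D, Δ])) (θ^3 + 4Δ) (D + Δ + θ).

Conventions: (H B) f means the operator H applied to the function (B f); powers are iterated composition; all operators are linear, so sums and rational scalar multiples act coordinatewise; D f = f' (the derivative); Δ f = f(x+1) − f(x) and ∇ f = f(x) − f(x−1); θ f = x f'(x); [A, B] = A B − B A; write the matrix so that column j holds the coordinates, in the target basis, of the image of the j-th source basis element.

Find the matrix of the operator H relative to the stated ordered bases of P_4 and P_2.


image of 1: 0
image of x: 0
image of x^2: 0
image of x^3: 0
image of x^4: 0
each image's coordinates form column j of the matrix

the matrix is [[0, 0, 0, 0, 0]; [0, 0, 0, 0, 0]; [0, 0, 0, 0, 0]] (rows listed top to bottom)


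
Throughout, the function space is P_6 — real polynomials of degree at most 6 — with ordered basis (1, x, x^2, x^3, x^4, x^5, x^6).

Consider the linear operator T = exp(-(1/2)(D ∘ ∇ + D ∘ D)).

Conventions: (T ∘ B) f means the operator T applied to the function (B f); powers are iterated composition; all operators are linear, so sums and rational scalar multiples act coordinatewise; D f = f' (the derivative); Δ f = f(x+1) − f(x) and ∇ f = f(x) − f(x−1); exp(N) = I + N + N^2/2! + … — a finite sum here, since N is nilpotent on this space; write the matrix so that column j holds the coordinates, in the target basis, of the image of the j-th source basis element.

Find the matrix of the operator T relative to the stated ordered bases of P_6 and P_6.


image of 1: 1
image of x: x
image of x^2: x^2 - 2
image of x^3: x^3 - 6x + 3/2
image of x^4: x^4 - 12x^2 + 6x + 10
image of x^5: x^5 - 20x^3 + 15x^2 + 50x - 55/2
image of x^6: x^6 - 30x^4 + 30x^3 + 150x^2 - 165x - 81/2
each image's coordinates form column j of the matrix

the matrix is [[1, 0, -2, 3/2, 10, -55/2, -81/2]; [0, 1, 0, -6, 6, 50, -165]; [0, 0, 1, 0, -12, 15, 150]; [0, 0, 0, 1, 0, -20, 30]; [0, 0, 0, 0, 1, 0, -30]; [0, 0, 0, 0, 0, 1, 0]; [0, 0, 0, 0, 0, 0, 1]] (rows listed top to bottom)


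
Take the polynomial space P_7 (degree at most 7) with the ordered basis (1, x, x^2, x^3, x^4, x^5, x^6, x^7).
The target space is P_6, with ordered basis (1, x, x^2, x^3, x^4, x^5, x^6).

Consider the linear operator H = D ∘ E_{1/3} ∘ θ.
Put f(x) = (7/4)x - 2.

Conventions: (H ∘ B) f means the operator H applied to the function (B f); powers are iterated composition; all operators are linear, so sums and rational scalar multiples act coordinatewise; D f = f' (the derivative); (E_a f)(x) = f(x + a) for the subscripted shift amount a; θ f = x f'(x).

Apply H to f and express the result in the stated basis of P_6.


g(x) = 7/4

θ f = (7/4)x
E_{1/3} θ f = (7/4)x + 7/12
D E_{1/3} θ f = 7/4


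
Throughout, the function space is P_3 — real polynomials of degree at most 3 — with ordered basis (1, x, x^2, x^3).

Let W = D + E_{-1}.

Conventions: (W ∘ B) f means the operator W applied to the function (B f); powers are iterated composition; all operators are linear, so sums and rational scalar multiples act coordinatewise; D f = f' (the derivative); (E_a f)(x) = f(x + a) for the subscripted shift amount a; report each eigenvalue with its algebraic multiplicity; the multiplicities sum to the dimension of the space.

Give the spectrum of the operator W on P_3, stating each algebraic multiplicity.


image of 1: 1
image of x: x
image of x^2: x^2 + 1
image of x^3: x^3 + 3x - 1
the matrix is upper triangular; its diagonal is (1, 1, 1, 1)
for a triangular matrix the eigenvalues are the diagonal entries, with algebraic multiplicity their repetition count

λ = 1 (multiplicity 4)


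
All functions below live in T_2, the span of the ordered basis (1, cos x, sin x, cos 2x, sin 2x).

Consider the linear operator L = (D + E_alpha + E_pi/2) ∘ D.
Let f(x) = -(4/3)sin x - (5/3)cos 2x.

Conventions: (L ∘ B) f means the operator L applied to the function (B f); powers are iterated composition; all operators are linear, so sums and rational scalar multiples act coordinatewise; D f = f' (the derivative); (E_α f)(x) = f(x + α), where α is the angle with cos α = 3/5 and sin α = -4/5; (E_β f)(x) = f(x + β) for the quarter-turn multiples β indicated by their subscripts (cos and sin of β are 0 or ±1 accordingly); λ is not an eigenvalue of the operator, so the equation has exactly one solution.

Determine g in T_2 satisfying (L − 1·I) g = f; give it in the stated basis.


the image equals g(x) = (2/13)cos x + (22/39)sin x + (385/1203)cos 2x + (320/1203)sin 2x

write g with unknown coordinates in the stated basis and equate coefficients in (L − 1·I) g = f
solving from the highest basis element down gives g = (2/13)cos x + (22/39)sin x + (385/1203)cos 2x + (320/1203)sin 2x
check: L g = (2/13)cos x - (10/13)sin x - (540/401)cos 2x + (320/1203)sin 2x
so L g − 1·g = -(4/3)sin x - (5/3)cos 2x = f ✓


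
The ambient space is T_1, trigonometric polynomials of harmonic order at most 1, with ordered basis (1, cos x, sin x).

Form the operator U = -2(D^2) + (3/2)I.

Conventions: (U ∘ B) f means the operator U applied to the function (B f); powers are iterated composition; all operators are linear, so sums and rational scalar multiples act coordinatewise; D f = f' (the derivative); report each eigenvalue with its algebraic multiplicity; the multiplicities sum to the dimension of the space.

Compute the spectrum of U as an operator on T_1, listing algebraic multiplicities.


λ = 3/2 (multiplicity 1), λ = 7/2 (multiplicity 2)

image of 1: 3/2
image of cos x: (7/2)cos x
image of sin x: (7/2)sin x
the matrix is diagonal; its diagonal is (3/2, 7/2, 7/2)
for a triangular matrix the eigenvalues are the diagonal entries, with algebraic multiplicity their repetition count


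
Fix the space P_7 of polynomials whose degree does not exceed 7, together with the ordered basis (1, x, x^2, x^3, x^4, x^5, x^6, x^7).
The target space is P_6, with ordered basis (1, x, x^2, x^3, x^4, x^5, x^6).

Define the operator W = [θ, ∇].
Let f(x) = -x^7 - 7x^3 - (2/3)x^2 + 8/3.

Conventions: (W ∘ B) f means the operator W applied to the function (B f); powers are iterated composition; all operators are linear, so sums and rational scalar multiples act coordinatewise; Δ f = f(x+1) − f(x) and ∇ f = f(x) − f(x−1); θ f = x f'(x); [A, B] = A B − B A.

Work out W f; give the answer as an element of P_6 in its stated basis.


the image equals g(x) = 7x^6 - 42x^5 + 105x^4 - 140x^3 + 126x^2 - (248/3)x + 80/3

∇ f = -7x^6 + 21x^5 - 35x^4 + 35x^3 - 42x^2 + (80/3)x - 22/3
θ ∇ f = -42x^6 + 105x^5 - 140x^4 + 105x^3 - 84x^2 + (80/3)x
θ f = -7x^7 - 21x^3 - (4/3)x^2
∇ θ f = -49x^6 + 147x^5 - 245x^4 + 245x^3 - 210x^2 + (328/3)x - 80/3
[θ, ∇] f = 7x^6 - 42x^5 + 105x^4 - 140x^3 + 126x^2 - (248/3)x + 80/3


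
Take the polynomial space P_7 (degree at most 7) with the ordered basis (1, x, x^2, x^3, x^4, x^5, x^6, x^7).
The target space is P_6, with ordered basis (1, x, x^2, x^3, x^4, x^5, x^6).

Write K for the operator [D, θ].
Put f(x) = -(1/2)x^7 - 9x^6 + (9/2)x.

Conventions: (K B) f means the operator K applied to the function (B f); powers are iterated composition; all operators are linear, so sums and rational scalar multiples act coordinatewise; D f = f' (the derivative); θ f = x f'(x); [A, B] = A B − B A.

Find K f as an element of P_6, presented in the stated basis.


θ f = -(7/2)x^7 - 54x^6 + (9/2)x
D θ f = -(49/2)x^6 - 324x^5 + 9/2
D f = -(7/2)x^6 - 54x^5 + 9/2
θ D f = -21x^6 - 270x^5
[D, θ] f = -(7/2)x^6 - 54x^5 + 9/2

the image equals g(x) = -(7/2)x^6 - 54x^5 + 9/2


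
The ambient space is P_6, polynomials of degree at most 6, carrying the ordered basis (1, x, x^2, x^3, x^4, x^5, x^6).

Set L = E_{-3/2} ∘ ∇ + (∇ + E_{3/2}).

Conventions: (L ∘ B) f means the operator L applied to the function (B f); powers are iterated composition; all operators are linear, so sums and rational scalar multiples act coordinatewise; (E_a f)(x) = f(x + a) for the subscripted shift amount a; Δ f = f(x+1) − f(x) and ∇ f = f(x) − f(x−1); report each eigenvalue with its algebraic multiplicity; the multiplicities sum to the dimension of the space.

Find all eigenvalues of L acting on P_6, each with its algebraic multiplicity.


λ = 1 (multiplicity 7)

image of 1: 1
image of x: x + 7/2
image of x^2: x^2 + 7x - 11/4
image of x^3: x^3 + (21/2)x^2 - (33/4)x + 133/8
image of x^4: x^4 + 14x^3 - (33/2)x^2 + (133/2)x - 479/16
image of x^5: x^5 + (35/2)x^4 - (55/2)x^3 + (665/4)x^2 - (2395/16)x + 3157/32
image of x^6: x^6 + 21x^5 - (165/4)x^4 + (665/2)x^3 - (7185/16)x^2 + (9471/16)x - 14231/64
the matrix is upper triangular; its diagonal is (1, 1, 1, 1, 1, 1, 1)
for a triangular matrix the eigenvalues are the diagonal entries, with algebraic multiplicity their repetition count


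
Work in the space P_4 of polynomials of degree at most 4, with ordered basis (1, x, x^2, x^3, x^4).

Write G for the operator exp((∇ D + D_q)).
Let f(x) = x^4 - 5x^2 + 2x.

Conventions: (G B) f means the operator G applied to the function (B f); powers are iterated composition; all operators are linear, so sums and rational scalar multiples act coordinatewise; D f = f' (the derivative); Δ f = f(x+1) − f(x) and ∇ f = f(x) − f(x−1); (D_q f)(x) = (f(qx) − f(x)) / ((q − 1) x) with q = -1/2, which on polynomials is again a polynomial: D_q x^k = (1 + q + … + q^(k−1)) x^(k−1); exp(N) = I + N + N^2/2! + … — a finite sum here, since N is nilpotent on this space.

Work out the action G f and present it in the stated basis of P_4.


order-1 term: (5/8)x^3 + 12x^2 - (29/2)x - 4
order-2 term: (15/64)x^2 + (39/8)x + 61/16
order-3 term: (5/128)x + 57/32
order-4 term: 5/512
the series for exp((∇ D + D_q)) f terminates at order 4
exp((∇ D + D_q)) f = x^4 + (5/8)x^3 + (463/64)x^2 - (971/128)x + 821/512

the image equals g(x) = x^4 + (5/8)x^3 + (463/64)x^2 - (971/128)x + 821/512


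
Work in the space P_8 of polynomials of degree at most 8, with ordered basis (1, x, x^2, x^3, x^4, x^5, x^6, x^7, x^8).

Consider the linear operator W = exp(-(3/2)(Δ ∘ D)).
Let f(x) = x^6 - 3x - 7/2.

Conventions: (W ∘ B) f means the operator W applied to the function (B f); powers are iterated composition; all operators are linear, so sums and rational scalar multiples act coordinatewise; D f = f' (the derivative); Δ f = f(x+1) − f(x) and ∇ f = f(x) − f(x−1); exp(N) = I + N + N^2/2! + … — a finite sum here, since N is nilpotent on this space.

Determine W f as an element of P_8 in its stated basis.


order-1 term: -45x^4 - 90x^3 - 90x^2 - 45x - 9
order-2 term: 405x^2 + 810x + 945/2
order-3 term: -405
the series for exp(-(3/2)(Δ ∘ D)) f terminates at order 3
exp(-(3/2)(Δ ∘ D)) f = x^6 - 45x^4 - 90x^3 + 315x^2 + 762x + 55

the image equals g(x) = x^6 - 45x^4 - 90x^3 + 315x^2 + 762x + 55


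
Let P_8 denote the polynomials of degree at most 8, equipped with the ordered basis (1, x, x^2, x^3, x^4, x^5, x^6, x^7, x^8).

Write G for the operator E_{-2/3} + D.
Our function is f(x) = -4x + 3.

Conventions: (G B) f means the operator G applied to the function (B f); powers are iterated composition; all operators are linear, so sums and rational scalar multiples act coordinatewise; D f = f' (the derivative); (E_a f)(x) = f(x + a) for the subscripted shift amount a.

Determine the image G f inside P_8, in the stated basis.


the result is g(x) = -4x + 5/3

E_{-2/3} f = -4x + 17/3
D f = -4
(E_{-2/3} + D) f = -4x + 5/3


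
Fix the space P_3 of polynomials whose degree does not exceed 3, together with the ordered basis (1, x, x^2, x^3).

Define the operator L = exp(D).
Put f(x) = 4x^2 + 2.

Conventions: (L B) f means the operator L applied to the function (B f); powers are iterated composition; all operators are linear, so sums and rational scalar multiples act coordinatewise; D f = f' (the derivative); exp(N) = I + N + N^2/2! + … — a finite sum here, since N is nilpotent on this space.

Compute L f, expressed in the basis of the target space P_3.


g(x) = 4x^2 + 8x + 6

order-1 term: 8x
order-2 term: 4
the series for exp(D) f terminates at order 2
exp(D) f = 4x^2 + 8x + 6


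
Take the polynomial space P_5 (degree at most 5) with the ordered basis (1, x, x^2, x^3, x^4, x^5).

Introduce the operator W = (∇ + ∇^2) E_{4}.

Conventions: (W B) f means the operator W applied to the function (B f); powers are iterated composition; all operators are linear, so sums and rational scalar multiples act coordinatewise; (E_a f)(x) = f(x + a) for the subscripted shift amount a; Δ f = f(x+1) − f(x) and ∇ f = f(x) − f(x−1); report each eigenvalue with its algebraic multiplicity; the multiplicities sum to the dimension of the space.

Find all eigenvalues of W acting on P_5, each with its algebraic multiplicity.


λ = 0 (multiplicity 6)

image of 1: 0
image of x: 1
image of x^2: 2x + 9
image of x^3: 3x^2 + 27x + 55
image of x^4: 4x^3 + 54x^2 + 220x + 285
image of x^5: 5x^4 + 90x^3 + 550x^2 + 1425x + 1351
the matrix is upper triangular; its diagonal is (0, 0, 0, 0, 0, 0)
for a triangular matrix the eigenvalues are the diagonal entries, with algebraic multiplicity their repetition count


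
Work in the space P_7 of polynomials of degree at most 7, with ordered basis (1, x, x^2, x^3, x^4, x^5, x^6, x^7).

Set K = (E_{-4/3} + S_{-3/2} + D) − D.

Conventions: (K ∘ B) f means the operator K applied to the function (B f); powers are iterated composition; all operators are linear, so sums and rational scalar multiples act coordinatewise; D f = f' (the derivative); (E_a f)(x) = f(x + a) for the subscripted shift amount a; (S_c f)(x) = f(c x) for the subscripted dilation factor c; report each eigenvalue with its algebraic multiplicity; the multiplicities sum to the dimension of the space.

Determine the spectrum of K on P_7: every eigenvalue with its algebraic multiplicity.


λ = -2059/128 (multiplicity 1), λ = -211/32 (multiplicity 1), λ = -19/8 (multiplicity 1), λ = -1/2 (multiplicity 1), λ = 2 (multiplicity 1), λ = 13/4 (multiplicity 1), λ = 97/16 (multiplicity 1), λ = 793/64 (multiplicity 1)

image of 1: 2
image of x: -(1/2)x - 4/3
image of x^2: (13/4)x^2 - (8/3)x + 16/9
image of x^3: -(19/8)x^3 - 4x^2 + (16/3)x - 64/27
image of x^4: (97/16)x^4 - (16/3)x^3 + (32/3)x^2 - (256/27)x + 256/81
image of x^5: -(211/32)x^5 - (20/3)x^4 + (160/9)x^3 - (640/27)x^2 + (1280/81)x - 1024/243
image of x^6: (793/64)x^6 - 8x^5 + (80/3)x^4 - (1280/27)x^3 + (1280/27)x^2 - (2048/81)x + 4096/729
image of x^7: -(2059/128)x^7 - (28/3)x^6 + (112/3)x^5 - (2240/27)x^4 + (8960/81)x^3 - (7168/81)x^2 + (28672/729)x - 16384/2187
the matrix is upper triangular; its diagonal is (2, -1/2, 13/4, -19/8, 97/16, -211/32, 793/64, -2059/128)
for a triangular matrix the eigenvalues are the diagonal entries, with algebraic multiplicity their repetition count


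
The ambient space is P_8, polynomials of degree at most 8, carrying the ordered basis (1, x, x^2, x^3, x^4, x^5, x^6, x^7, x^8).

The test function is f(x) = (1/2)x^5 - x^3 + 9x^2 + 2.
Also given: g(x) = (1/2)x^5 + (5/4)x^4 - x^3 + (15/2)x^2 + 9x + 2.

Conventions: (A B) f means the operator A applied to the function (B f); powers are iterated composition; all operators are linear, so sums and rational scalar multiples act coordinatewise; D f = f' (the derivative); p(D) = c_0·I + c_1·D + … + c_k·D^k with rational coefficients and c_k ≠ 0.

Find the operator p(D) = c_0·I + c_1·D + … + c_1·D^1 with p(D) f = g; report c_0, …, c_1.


D^0 f = (1/2)x^5 - x^3 + 9x^2 + 2
D^1 f = (5/2)x^4 - 3x^2 + 18x
matching coefficients of g against c_0 f + c_1 Df + … from the top degree down determines the c_i
solution: c_0 = 1, c_1 = 1/2

c_0 = 1, c_1 = 1/2


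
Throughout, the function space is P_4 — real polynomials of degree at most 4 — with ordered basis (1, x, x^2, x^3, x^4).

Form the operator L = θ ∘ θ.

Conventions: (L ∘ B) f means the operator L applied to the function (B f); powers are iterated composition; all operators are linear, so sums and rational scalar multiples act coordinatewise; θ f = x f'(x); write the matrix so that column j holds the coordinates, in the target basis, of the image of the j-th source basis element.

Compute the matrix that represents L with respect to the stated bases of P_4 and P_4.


image of 1: 0
image of x: x
image of x^2: 4x^2
image of x^3: 9x^3
image of x^4: 16x^4
each image's coordinates form column j of the matrix

the matrix is [[0, 0, 0, 0, 0]; [0, 1, 0, 0, 0]; [0, 0, 4, 0, 0]; [0, 0, 0, 9, 0]; [0, 0, 0, 0, 16]] (rows listed top to bottom)


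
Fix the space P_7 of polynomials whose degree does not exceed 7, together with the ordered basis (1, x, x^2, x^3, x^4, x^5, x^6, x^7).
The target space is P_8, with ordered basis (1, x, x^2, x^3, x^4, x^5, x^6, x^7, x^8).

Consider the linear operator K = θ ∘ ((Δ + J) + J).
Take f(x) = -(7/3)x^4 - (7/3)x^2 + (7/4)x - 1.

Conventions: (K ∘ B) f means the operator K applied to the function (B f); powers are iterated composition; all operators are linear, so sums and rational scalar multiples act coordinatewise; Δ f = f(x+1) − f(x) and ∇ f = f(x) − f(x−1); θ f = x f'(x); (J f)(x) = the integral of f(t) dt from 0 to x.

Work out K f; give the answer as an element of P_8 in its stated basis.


Δ f = -(28/3)x^3 - 14x^2 - 14x - 35/12
J f = -(7/15)x^5 - (7/9)x^3 + (7/8)x^2 - x
(Δ + J) f = -(7/15)x^5 - (91/9)x^3 - (105/8)x^2 - 15x - 35/12
J f = -(7/15)x^5 - (7/9)x^3 + (7/8)x^2 - x
((Δ + J) + J) f = -(14/15)x^5 - (98/9)x^3 - (49/4)x^2 - 16x - 35/12
θ ((Δ + J) + J) f = -(14/3)x^5 - (98/3)x^3 - (49/2)x^2 - 16x

g(x) = -(14/3)x^5 - (98/3)x^3 - (49/2)x^2 - 16x


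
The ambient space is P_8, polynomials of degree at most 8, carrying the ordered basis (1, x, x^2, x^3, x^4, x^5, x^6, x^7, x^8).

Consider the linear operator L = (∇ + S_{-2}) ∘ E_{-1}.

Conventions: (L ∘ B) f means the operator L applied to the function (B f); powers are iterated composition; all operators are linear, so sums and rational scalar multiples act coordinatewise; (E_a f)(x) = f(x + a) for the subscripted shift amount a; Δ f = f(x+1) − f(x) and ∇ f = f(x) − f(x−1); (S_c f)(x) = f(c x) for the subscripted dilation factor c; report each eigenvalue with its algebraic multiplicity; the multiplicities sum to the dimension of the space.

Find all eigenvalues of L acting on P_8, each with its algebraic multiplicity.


image of 1: 1
image of x: -2x
image of x^2: 4x^2 + 6x - 2
image of x^3: -8x^3 - 9x^2 - 15x + 6
image of x^4: 16x^4 + 36x^3 + 6x^2 + 36x - 14
image of x^5: -32x^5 - 75x^4 - 110x^3 + 30x^2 - 85x + 30
image of x^6: 64x^6 + 198x^5 + 195x^4 + 300x^3 - 165x^2 + 198x - 62
image of x^7: -128x^7 - 441x^6 - 735x^5 - 315x^4 - 805x^3 + 567x^2 - 455x + 126
image of x^8: 256x^8 + 1032x^7 + 1708x^6 + 2184x^5 + 70x^4 + 2184x^3 - 1652x^2 + 1032x - 254
the matrix is upper triangular; its diagonal is (1, -2, 4, -8, 16, -32, 64, -128, 256)
for a triangular matrix the eigenvalues are the diagonal entries, with algebraic multiplicity their repetition count

λ = -128 (multiplicity 1), λ = -32 (multiplicity 1), λ = -8 (multiplicity 1), λ = -2 (multiplicity 1), λ = 1 (multiplicity 1), λ = 4 (multiplicity 1), λ = 16 (multiplicity 1), λ = 64 (multiplicity 1), λ = 256 (multiplicity 1)


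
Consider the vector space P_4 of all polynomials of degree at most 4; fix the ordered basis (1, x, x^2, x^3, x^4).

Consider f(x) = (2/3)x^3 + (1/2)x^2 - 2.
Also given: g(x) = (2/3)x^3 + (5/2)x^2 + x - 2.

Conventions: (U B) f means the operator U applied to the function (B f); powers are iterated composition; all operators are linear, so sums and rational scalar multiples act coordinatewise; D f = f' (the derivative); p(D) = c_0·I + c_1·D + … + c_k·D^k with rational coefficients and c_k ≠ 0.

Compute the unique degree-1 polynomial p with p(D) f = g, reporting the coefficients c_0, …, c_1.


c_0 = 1, c_1 = 1

D^0 f = (2/3)x^3 + (1/2)x^2 - 2
D^1 f = 2x^2 + x
matching coefficients of g against c_0 f + c_1 Df + … from the top degree down determines the c_i
solution: c_0 = 1, c_1 = 1


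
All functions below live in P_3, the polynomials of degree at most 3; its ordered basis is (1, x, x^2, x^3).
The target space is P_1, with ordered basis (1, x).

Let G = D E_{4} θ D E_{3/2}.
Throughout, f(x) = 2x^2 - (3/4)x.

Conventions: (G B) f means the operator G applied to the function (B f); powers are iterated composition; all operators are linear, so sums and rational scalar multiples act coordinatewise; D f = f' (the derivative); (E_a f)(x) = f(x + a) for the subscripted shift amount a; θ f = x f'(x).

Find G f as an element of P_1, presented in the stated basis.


the image equals g(x) = 4

E_{3/2} f = 2x^2 + (21/4)x + 27/8
D E_{3/2} f = 4x + 21/4
θ (D E_{3/2}) f = 4x
E_{4} θ (D E_{3/2}) f = 4x + 16
D E_{4} θ (D E_{3/2}) f = 4


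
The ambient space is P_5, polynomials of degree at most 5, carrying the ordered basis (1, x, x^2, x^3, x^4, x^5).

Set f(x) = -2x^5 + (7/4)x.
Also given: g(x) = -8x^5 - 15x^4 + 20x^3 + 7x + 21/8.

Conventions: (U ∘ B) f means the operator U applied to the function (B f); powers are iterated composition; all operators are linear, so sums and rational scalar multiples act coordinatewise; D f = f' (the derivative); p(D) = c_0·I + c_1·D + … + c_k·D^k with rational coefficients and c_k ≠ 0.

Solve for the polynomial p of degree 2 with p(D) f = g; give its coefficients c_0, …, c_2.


p(D) = 4·I + (3/2)·D − (1/2)·D^2, i.e. c_0 = 4, c_1 = 3/2, c_2 = -1/2

D^0 f = -2x^5 + (7/4)x
D^1 f = -10x^4 + 7/4
D^2 f = -40x^3
matching coefficients of g against c_0 f + c_1 Df + … from the top degree down determines the c_i
solution: c_0 = 4, c_1 = 3/2, c_2 = -1/2


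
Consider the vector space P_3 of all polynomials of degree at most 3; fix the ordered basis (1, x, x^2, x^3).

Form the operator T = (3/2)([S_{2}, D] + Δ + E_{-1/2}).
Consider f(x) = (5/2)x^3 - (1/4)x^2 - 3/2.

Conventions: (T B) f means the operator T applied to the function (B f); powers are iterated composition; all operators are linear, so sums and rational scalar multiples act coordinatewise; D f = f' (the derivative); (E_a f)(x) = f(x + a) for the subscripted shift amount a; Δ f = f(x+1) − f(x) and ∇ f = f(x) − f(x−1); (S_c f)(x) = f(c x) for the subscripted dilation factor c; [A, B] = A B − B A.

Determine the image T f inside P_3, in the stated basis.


the image equals g(x) = (15/4)x^3 - (159/4)x^2 + (243/16)x + 9/16

D f = (15/2)x^2 - (1/2)x
S_{2} D f = 30x^2 - x
S_{2} f = 20x^3 - x^2 - 3/2
D S_{2} f = 60x^2 - 2x
[S_{2}, D] f = -30x^2 + x
Δ f = (15/2)x^2 + 7x + 9/4
E_{-1/2} f = (5/2)x^3 - 4x^2 + (17/8)x - 15/8
([S_{2}, D] + Δ + E_{-1/2}) f = (5/2)x^3 - (53/2)x^2 + (81/8)x + 3/8
((3/2)([S_{2}, D] + Δ + E_{-1/2})) f = (15/4)x^3 - (159/4)x^2 + (243/16)x + 9/16


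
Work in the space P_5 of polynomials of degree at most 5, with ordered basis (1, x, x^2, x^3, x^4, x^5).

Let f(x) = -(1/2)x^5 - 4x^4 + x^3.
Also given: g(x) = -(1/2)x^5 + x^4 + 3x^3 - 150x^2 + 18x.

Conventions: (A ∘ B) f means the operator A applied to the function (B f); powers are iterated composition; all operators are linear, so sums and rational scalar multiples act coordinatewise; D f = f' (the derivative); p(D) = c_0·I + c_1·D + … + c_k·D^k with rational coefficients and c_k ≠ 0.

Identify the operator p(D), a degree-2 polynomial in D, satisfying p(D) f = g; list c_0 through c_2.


c_0 = 1, c_1 = -2, c_2 = 3

D^0 f = -(1/2)x^5 - 4x^4 + x^3
D^1 f = -(5/2)x^4 - 16x^3 + 3x^2
D^2 f = -10x^3 - 48x^2 + 6x
matching coefficients of g against c_0 f + c_1 Df + … from the top degree down determines the c_i
solution: c_0 = 1, c_1 = -2, c_2 = 3


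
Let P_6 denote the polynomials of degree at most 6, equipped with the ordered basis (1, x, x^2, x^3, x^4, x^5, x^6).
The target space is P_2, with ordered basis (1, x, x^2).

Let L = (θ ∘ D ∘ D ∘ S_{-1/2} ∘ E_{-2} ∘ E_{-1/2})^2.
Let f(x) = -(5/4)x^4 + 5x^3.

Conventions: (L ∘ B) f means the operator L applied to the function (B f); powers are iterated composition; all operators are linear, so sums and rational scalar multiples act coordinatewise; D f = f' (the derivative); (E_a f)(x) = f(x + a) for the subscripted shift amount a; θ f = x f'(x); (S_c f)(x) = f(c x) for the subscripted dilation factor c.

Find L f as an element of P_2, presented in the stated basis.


g(x) = 0

E_{-1/2} f = -(5/4)x^4 + (15/2)x^3 - (75/8)x^2 + (35/8)x - 45/64
E_{-2} E_{-1/2} f = -(5/4)x^4 + (35/2)x^3 - (675/8)x^2 + (1375/8)x - 8125/64
S_{-1/2} (E_{-2} ∘ E_{-1/2}) f = -(5/64)x^4 - (35/16)x^3 - (675/32)x^2 - (1375/16)x - 8125/64
D S_{-1/2} (E_{-2} ∘ E_{-1/2}) f = -(5/16)x^3 - (105/16)x^2 - (675/16)x - 1375/16
D (D ∘ S_{-1/2}) (E_{-2} ∘ E_{-1/2}) f = -(15/16)x^2 - (105/8)x - 675/16
θ D (D ∘ S_{-1/2}) (E_{-2} ∘ E_{-1/2}) f = -(15/8)x^2 - (105/8)x
E_{-1/2} (θ ∘ D ∘ D ∘ S_{-1/2} ∘ E_{-2} ∘ E_{-1/2}) f = -(15/8)x^2 - (45/4)x + 195/32
E_{-2} E_{-1/2} (θ ∘ D ∘ D ∘ S_{-1/2} ∘ E_{-2} ∘ E_{-1/2}) f = -(15/8)x^2 - (15/4)x + 675/32
S_{-1/2} (E_{-2} ∘ E_{-1/2}) (θ ∘ D ∘ D ∘ S_{-1/2} ∘ E_{-2} ∘ E_{-1/2}) f = -(15/32)x^2 + (15/8)x + 675/32
D S_{-1/2} (E_{-2} ∘ E_{-1/2}) (θ ∘ D ∘ D ∘ S_{-1/2} ∘ E_{-2} ∘ E_{-1/2}) f = -(15/16)x + 15/8
D (D ∘ S_{-1/2}) (E_{-2} ∘ E_{-1/2}) (θ ∘ D ∘ D ∘ S_{-1/2} ∘ E_{-2} ∘ E_{-1/2}) f = -15/16
θ D (D ∘ S_{-1/2}) (E_{-2} ∘ E_{-1/2}) (θ ∘ D ∘ D ∘ S_{-1/2} ∘ E_{-2} ∘ E_{-1/2}) f = 0


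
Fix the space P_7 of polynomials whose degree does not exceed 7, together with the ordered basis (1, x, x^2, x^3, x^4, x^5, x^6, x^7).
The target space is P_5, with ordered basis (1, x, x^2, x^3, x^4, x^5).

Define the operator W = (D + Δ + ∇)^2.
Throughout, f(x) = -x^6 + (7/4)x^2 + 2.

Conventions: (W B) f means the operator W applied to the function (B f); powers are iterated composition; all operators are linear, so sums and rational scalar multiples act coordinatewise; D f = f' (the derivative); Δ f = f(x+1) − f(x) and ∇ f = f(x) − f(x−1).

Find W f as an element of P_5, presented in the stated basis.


the result is g(x) = -270x^4 - 720x^2 - 241/2

D f = -6x^5 + (7/2)x
Δ f = -6x^5 - 15x^4 - 20x^3 - 15x^2 - (5/2)x + 3/4
∇ f = -6x^5 + 15x^4 - 20x^3 + 15x^2 - (5/2)x - 3/4
(D + Δ + ∇) f = -18x^5 - 40x^3 - (3/2)x
D (D + Δ + ∇) f = -90x^4 - 120x^2 - 3/2
Δ (D + Δ + ∇) f = -90x^4 - 180x^3 - 300x^2 - 210x - 119/2
∇ (D + Δ + ∇) f = -90x^4 + 180x^3 - 300x^2 + 210x - 119/2
(D + Δ + ∇) (D + Δ + ∇) f = -270x^4 - 720x^2 - 241/2
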